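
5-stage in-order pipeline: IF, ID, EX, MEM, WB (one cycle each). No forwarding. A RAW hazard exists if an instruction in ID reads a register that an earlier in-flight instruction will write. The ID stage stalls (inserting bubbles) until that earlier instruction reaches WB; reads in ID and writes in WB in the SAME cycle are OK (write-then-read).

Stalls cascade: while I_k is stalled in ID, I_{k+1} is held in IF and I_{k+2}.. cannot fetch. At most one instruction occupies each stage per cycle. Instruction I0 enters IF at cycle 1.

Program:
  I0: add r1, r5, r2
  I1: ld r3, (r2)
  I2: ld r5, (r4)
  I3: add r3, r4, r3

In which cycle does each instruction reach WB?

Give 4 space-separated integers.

I0 add r1 <- r5,r2: IF@1 ID@2 stall=0 (-) EX@3 MEM@4 WB@5
I1 ld r3 <- r2: IF@2 ID@3 stall=0 (-) EX@4 MEM@5 WB@6
I2 ld r5 <- r4: IF@3 ID@4 stall=0 (-) EX@5 MEM@6 WB@7
I3 add r3 <- r4,r3: IF@4 ID@5 stall=1 (RAW on I1.r3 (WB@6)) EX@7 MEM@8 WB@9

Answer: 5 6 7 9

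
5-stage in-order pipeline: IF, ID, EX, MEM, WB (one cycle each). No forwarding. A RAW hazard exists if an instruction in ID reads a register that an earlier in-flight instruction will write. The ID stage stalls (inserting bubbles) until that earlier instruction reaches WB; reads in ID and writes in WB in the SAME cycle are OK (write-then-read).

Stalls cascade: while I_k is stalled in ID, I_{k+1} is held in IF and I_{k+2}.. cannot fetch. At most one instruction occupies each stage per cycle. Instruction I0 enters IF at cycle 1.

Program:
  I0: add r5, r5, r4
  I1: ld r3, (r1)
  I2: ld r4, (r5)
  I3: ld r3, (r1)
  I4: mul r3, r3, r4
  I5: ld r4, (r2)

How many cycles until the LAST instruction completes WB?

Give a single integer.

I0 add r5 <- r5,r4: IF@1 ID@2 stall=0 (-) EX@3 MEM@4 WB@5
I1 ld r3 <- r1: IF@2 ID@3 stall=0 (-) EX@4 MEM@5 WB@6
I2 ld r4 <- r5: IF@3 ID@4 stall=1 (RAW on I0.r5 (WB@5)) EX@6 MEM@7 WB@8
I3 ld r3 <- r1: IF@4 ID@6 stall=0 (-) EX@7 MEM@8 WB@9
I4 mul r3 <- r3,r4: IF@6 ID@7 stall=2 (RAW on I3.r3 (WB@9)) EX@10 MEM@11 WB@12
I5 ld r4 <- r2: IF@7 ID@10 stall=0 (-) EX@11 MEM@12 WB@13

Answer: 13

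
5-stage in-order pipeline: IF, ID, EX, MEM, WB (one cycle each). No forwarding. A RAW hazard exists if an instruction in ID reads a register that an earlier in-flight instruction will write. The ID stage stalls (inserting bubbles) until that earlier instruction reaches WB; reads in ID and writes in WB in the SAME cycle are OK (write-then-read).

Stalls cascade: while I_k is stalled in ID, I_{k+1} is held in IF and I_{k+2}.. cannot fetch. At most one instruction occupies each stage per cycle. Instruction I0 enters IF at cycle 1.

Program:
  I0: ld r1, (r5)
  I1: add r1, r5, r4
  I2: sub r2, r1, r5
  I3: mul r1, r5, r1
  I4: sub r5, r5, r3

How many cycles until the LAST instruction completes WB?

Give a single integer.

Answer: 11

Derivation:
I0 ld r1 <- r5: IF@1 ID@2 stall=0 (-) EX@3 MEM@4 WB@5
I1 add r1 <- r5,r4: IF@2 ID@3 stall=0 (-) EX@4 MEM@5 WB@6
I2 sub r2 <- r1,r5: IF@3 ID@4 stall=2 (RAW on I1.r1 (WB@6)) EX@7 MEM@8 WB@9
I3 mul r1 <- r5,r1: IF@4 ID@7 stall=0 (-) EX@8 MEM@9 WB@10
I4 sub r5 <- r5,r3: IF@7 ID@8 stall=0 (-) EX@9 MEM@10 WB@11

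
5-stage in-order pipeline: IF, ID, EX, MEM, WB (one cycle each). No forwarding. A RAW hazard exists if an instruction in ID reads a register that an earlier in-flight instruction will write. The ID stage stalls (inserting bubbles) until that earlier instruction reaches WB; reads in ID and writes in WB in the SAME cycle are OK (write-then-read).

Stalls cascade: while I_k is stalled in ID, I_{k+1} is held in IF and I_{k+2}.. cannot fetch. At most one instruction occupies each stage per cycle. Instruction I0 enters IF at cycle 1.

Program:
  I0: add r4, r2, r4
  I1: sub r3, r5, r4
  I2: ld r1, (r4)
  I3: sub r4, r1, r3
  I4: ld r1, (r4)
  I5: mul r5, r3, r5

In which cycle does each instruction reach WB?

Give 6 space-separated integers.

Answer: 5 8 9 12 15 16

Derivation:
I0 add r4 <- r2,r4: IF@1 ID@2 stall=0 (-) EX@3 MEM@4 WB@5
I1 sub r3 <- r5,r4: IF@2 ID@3 stall=2 (RAW on I0.r4 (WB@5)) EX@6 MEM@7 WB@8
I2 ld r1 <- r4: IF@3 ID@6 stall=0 (-) EX@7 MEM@8 WB@9
I3 sub r4 <- r1,r3: IF@6 ID@7 stall=2 (RAW on I2.r1 (WB@9)) EX@10 MEM@11 WB@12
I4 ld r1 <- r4: IF@7 ID@10 stall=2 (RAW on I3.r4 (WB@12)) EX@13 MEM@14 WB@15
I5 mul r5 <- r3,r5: IF@10 ID@13 stall=0 (-) EX@14 MEM@15 WB@16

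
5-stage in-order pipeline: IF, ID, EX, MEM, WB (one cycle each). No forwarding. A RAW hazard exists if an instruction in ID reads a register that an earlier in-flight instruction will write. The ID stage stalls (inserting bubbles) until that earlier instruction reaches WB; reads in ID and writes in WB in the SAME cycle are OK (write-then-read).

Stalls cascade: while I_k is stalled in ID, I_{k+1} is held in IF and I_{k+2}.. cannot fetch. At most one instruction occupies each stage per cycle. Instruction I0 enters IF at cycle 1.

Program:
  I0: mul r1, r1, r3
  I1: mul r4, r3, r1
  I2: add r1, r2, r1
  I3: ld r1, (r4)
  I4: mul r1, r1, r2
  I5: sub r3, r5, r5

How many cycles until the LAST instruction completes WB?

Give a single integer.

I0 mul r1 <- r1,r3: IF@1 ID@2 stall=0 (-) EX@3 MEM@4 WB@5
I1 mul r4 <- r3,r1: IF@2 ID@3 stall=2 (RAW on I0.r1 (WB@5)) EX@6 MEM@7 WB@8
I2 add r1 <- r2,r1: IF@3 ID@6 stall=0 (-) EX@7 MEM@8 WB@9
I3 ld r1 <- r4: IF@6 ID@7 stall=1 (RAW on I1.r4 (WB@8)) EX@9 MEM@10 WB@11
I4 mul r1 <- r1,r2: IF@7 ID@9 stall=2 (RAW on I3.r1 (WB@11)) EX@12 MEM@13 WB@14
I5 sub r3 <- r5,r5: IF@9 ID@12 stall=0 (-) EX@13 MEM@14 WB@15

Answer: 15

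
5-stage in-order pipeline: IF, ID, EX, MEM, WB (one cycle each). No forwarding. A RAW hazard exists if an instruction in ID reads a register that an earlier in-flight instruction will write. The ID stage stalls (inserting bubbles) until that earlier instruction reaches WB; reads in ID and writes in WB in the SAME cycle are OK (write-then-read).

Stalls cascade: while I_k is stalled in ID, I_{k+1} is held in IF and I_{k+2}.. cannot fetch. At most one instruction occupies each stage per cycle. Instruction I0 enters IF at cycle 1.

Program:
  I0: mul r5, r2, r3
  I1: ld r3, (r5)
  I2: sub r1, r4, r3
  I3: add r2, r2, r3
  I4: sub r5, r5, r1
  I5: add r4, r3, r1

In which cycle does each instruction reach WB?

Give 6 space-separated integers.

I0 mul r5 <- r2,r3: IF@1 ID@2 stall=0 (-) EX@3 MEM@4 WB@5
I1 ld r3 <- r5: IF@2 ID@3 stall=2 (RAW on I0.r5 (WB@5)) EX@6 MEM@7 WB@8
I2 sub r1 <- r4,r3: IF@3 ID@6 stall=2 (RAW on I1.r3 (WB@8)) EX@9 MEM@10 WB@11
I3 add r2 <- r2,r3: IF@6 ID@9 stall=0 (-) EX@10 MEM@11 WB@12
I4 sub r5 <- r5,r1: IF@9 ID@10 stall=1 (RAW on I2.r1 (WB@11)) EX@12 MEM@13 WB@14
I5 add r4 <- r3,r1: IF@10 ID@12 stall=0 (-) EX@13 MEM@14 WB@15

Answer: 5 8 11 12 14 15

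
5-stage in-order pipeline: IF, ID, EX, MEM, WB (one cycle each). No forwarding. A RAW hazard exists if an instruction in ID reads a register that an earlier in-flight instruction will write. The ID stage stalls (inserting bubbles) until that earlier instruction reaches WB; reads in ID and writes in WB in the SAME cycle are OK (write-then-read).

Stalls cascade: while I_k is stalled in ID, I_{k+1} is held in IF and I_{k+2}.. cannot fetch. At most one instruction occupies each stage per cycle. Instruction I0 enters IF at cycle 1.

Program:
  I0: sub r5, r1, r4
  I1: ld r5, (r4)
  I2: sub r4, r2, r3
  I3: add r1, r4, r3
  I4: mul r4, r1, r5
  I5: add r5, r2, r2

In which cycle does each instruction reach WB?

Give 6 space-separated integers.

Answer: 5 6 7 10 13 14

Derivation:
I0 sub r5 <- r1,r4: IF@1 ID@2 stall=0 (-) EX@3 MEM@4 WB@5
I1 ld r5 <- r4: IF@2 ID@3 stall=0 (-) EX@4 MEM@5 WB@6
I2 sub r4 <- r2,r3: IF@3 ID@4 stall=0 (-) EX@5 MEM@6 WB@7
I3 add r1 <- r4,r3: IF@4 ID@5 stall=2 (RAW on I2.r4 (WB@7)) EX@8 MEM@9 WB@10
I4 mul r4 <- r1,r5: IF@5 ID@8 stall=2 (RAW on I3.r1 (WB@10)) EX@11 MEM@12 WB@13
I5 add r5 <- r2,r2: IF@8 ID@11 stall=0 (-) EX@12 MEM@13 WB@14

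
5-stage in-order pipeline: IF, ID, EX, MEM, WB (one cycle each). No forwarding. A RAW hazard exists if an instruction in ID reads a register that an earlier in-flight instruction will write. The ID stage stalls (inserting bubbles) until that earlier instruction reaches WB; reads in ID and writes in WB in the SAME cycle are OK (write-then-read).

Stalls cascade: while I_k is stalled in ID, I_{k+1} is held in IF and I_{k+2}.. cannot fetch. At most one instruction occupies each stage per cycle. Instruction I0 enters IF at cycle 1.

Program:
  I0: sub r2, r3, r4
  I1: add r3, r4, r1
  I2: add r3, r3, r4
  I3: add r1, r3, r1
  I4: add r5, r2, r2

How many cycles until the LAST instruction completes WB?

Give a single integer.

Answer: 13

Derivation:
I0 sub r2 <- r3,r4: IF@1 ID@2 stall=0 (-) EX@3 MEM@4 WB@5
I1 add r3 <- r4,r1: IF@2 ID@3 stall=0 (-) EX@4 MEM@5 WB@6
I2 add r3 <- r3,r4: IF@3 ID@4 stall=2 (RAW on I1.r3 (WB@6)) EX@7 MEM@8 WB@9
I3 add r1 <- r3,r1: IF@4 ID@7 stall=2 (RAW on I2.r3 (WB@9)) EX@10 MEM@11 WB@12
I4 add r5 <- r2,r2: IF@7 ID@10 stall=0 (-) EX@11 MEM@12 WB@13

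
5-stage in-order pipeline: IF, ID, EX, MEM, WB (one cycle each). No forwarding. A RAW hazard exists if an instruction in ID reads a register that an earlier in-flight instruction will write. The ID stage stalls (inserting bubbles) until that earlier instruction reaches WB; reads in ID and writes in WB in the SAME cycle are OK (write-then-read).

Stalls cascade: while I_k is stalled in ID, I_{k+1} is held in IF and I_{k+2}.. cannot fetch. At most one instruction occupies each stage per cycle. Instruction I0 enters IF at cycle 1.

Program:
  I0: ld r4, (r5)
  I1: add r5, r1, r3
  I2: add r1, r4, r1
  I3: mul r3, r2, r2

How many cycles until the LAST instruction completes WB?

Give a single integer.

I0 ld r4 <- r5: IF@1 ID@2 stall=0 (-) EX@3 MEM@4 WB@5
I1 add r5 <- r1,r3: IF@2 ID@3 stall=0 (-) EX@4 MEM@5 WB@6
I2 add r1 <- r4,r1: IF@3 ID@4 stall=1 (RAW on I0.r4 (WB@5)) EX@6 MEM@7 WB@8
I3 mul r3 <- r2,r2: IF@4 ID@6 stall=0 (-) EX@7 MEM@8 WB@9

Answer: 9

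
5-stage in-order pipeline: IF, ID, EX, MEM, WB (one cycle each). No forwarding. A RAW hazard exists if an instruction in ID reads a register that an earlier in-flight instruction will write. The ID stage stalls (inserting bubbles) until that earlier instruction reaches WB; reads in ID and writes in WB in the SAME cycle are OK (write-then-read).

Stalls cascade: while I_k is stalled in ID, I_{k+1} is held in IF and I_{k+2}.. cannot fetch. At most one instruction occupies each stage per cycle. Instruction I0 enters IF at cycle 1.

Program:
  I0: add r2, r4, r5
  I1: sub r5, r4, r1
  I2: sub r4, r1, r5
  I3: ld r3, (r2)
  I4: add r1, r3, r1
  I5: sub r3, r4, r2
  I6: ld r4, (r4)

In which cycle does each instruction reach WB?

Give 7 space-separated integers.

Answer: 5 6 9 10 13 14 15

Derivation:
I0 add r2 <- r4,r5: IF@1 ID@2 stall=0 (-) EX@3 MEM@4 WB@5
I1 sub r5 <- r4,r1: IF@2 ID@3 stall=0 (-) EX@4 MEM@5 WB@6
I2 sub r4 <- r1,r5: IF@3 ID@4 stall=2 (RAW on I1.r5 (WB@6)) EX@7 MEM@8 WB@9
I3 ld r3 <- r2: IF@4 ID@7 stall=0 (-) EX@8 MEM@9 WB@10
I4 add r1 <- r3,r1: IF@7 ID@8 stall=2 (RAW on I3.r3 (WB@10)) EX@11 MEM@12 WB@13
I5 sub r3 <- r4,r2: IF@8 ID@11 stall=0 (-) EX@12 MEM@13 WB@14
I6 ld r4 <- r4: IF@11 ID@12 stall=0 (-) EX@13 MEM@14 WB@15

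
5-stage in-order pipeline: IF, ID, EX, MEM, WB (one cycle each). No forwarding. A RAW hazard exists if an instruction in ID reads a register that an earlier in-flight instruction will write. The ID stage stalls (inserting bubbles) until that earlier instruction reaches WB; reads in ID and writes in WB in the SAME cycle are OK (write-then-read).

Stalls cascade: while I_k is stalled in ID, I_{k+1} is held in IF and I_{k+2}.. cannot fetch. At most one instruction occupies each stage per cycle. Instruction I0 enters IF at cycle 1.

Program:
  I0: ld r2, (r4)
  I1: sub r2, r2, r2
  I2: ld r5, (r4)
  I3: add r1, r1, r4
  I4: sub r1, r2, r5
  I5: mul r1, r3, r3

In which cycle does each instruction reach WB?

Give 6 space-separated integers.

Answer: 5 8 9 10 12 13

Derivation:
I0 ld r2 <- r4: IF@1 ID@2 stall=0 (-) EX@3 MEM@4 WB@5
I1 sub r2 <- r2,r2: IF@2 ID@3 stall=2 (RAW on I0.r2 (WB@5)) EX@6 MEM@7 WB@8
I2 ld r5 <- r4: IF@3 ID@6 stall=0 (-) EX@7 MEM@8 WB@9
I3 add r1 <- r1,r4: IF@6 ID@7 stall=0 (-) EX@8 MEM@9 WB@10
I4 sub r1 <- r2,r5: IF@7 ID@8 stall=1 (RAW on I2.r5 (WB@9)) EX@10 MEM@11 WB@12
I5 mul r1 <- r3,r3: IF@8 ID@10 stall=0 (-) EX@11 MEM@12 WB@13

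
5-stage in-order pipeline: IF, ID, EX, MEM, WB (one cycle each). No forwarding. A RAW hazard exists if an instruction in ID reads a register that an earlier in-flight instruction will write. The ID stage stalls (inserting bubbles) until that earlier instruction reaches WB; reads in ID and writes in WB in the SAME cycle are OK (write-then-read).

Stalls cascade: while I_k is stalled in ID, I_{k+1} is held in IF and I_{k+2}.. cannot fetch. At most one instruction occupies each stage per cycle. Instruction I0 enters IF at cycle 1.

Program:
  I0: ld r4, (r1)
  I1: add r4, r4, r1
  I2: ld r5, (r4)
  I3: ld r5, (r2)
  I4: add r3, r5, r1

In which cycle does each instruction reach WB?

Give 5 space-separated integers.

I0 ld r4 <- r1: IF@1 ID@2 stall=0 (-) EX@3 MEM@4 WB@5
I1 add r4 <- r4,r1: IF@2 ID@3 stall=2 (RAW on I0.r4 (WB@5)) EX@6 MEM@7 WB@8
I2 ld r5 <- r4: IF@3 ID@6 stall=2 (RAW on I1.r4 (WB@8)) EX@9 MEM@10 WB@11
I3 ld r5 <- r2: IF@6 ID@9 stall=0 (-) EX@10 MEM@11 WB@12
I4 add r3 <- r5,r1: IF@9 ID@10 stall=2 (RAW on I3.r5 (WB@12)) EX@13 MEM@14 WB@15

Answer: 5 8 11 12 15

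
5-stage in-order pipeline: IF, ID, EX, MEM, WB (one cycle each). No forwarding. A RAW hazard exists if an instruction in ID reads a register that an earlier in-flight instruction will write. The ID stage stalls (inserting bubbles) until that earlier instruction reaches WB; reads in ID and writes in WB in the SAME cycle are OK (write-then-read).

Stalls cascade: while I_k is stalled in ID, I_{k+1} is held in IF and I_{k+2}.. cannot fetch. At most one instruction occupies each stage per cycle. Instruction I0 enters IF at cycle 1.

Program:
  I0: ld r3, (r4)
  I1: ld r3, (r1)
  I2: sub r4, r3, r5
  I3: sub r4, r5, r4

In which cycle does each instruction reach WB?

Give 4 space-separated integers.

Answer: 5 6 9 12

Derivation:
I0 ld r3 <- r4: IF@1 ID@2 stall=0 (-) EX@3 MEM@4 WB@5
I1 ld r3 <- r1: IF@2 ID@3 stall=0 (-) EX@4 MEM@5 WB@6
I2 sub r4 <- r3,r5: IF@3 ID@4 stall=2 (RAW on I1.r3 (WB@6)) EX@7 MEM@8 WB@9
I3 sub r4 <- r5,r4: IF@4 ID@7 stall=2 (RAW on I2.r4 (WB@9)) EX@10 MEM@11 WB@12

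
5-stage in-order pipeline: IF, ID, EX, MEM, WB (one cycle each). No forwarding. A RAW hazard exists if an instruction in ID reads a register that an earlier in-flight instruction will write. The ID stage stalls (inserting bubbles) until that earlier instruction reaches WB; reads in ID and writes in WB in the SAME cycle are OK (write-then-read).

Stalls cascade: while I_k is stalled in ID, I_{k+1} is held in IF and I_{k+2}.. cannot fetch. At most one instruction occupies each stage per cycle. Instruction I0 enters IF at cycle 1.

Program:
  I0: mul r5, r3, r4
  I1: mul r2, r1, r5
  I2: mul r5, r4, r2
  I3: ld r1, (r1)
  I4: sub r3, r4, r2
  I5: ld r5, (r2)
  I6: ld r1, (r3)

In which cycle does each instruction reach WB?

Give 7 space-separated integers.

Answer: 5 8 11 12 13 14 16

Derivation:
I0 mul r5 <- r3,r4: IF@1 ID@2 stall=0 (-) EX@3 MEM@4 WB@5
I1 mul r2 <- r1,r5: IF@2 ID@3 stall=2 (RAW on I0.r5 (WB@5)) EX@6 MEM@7 WB@8
I2 mul r5 <- r4,r2: IF@3 ID@6 stall=2 (RAW on I1.r2 (WB@8)) EX@9 MEM@10 WB@11
I3 ld r1 <- r1: IF@6 ID@9 stall=0 (-) EX@10 MEM@11 WB@12
I4 sub r3 <- r4,r2: IF@9 ID@10 stall=0 (-) EX@11 MEM@12 WB@13
I5 ld r5 <- r2: IF@10 ID@11 stall=0 (-) EX@12 MEM@13 WB@14
I6 ld r1 <- r3: IF@11 ID@12 stall=1 (RAW on I4.r3 (WB@13)) EX@14 MEM@15 WB@16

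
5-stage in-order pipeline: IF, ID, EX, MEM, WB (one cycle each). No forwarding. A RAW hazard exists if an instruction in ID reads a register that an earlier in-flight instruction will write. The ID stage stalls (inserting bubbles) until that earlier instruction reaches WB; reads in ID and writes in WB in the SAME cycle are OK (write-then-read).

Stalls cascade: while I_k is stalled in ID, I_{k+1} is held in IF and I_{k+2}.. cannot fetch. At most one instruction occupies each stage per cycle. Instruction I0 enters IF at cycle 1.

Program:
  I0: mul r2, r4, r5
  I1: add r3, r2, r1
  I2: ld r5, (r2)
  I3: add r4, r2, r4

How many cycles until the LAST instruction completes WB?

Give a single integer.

Answer: 10

Derivation:
I0 mul r2 <- r4,r5: IF@1 ID@2 stall=0 (-) EX@3 MEM@4 WB@5
I1 add r3 <- r2,r1: IF@2 ID@3 stall=2 (RAW on I0.r2 (WB@5)) EX@6 MEM@7 WB@8
I2 ld r5 <- r2: IF@3 ID@6 stall=0 (-) EX@7 MEM@8 WB@9
I3 add r4 <- r2,r4: IF@6 ID@7 stall=0 (-) EX@8 MEM@9 WB@10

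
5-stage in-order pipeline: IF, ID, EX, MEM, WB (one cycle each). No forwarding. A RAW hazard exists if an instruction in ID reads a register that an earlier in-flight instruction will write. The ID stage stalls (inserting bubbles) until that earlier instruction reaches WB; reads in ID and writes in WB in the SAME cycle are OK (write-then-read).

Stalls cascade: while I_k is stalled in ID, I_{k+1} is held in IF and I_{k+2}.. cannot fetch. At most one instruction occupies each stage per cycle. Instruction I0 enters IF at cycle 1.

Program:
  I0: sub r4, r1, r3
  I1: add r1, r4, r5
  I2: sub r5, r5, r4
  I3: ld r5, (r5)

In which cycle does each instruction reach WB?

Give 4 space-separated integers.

Answer: 5 8 9 12

Derivation:
I0 sub r4 <- r1,r3: IF@1 ID@2 stall=0 (-) EX@3 MEM@4 WB@5
I1 add r1 <- r4,r5: IF@2 ID@3 stall=2 (RAW on I0.r4 (WB@5)) EX@6 MEM@7 WB@8
I2 sub r5 <- r5,r4: IF@3 ID@6 stall=0 (-) EX@7 MEM@8 WB@9
I3 ld r5 <- r5: IF@6 ID@7 stall=2 (RAW on I2.r5 (WB@9)) EX@10 MEM@11 WB@12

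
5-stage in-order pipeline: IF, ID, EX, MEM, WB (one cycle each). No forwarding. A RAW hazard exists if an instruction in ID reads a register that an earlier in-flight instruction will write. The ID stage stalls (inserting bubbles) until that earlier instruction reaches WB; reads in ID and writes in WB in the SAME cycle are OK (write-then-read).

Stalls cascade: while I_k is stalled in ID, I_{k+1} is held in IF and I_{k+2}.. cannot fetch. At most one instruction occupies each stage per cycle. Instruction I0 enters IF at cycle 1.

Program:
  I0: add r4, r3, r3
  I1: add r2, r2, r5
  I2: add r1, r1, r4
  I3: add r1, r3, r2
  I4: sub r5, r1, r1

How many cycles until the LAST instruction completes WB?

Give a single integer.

I0 add r4 <- r3,r3: IF@1 ID@2 stall=0 (-) EX@3 MEM@4 WB@5
I1 add r2 <- r2,r5: IF@2 ID@3 stall=0 (-) EX@4 MEM@5 WB@6
I2 add r1 <- r1,r4: IF@3 ID@4 stall=1 (RAW on I0.r4 (WB@5)) EX@6 MEM@7 WB@8
I3 add r1 <- r3,r2: IF@4 ID@6 stall=0 (-) EX@7 MEM@8 WB@9
I4 sub r5 <- r1,r1: IF@6 ID@7 stall=2 (RAW on I3.r1 (WB@9)) EX@10 MEM@11 WB@12

Answer: 12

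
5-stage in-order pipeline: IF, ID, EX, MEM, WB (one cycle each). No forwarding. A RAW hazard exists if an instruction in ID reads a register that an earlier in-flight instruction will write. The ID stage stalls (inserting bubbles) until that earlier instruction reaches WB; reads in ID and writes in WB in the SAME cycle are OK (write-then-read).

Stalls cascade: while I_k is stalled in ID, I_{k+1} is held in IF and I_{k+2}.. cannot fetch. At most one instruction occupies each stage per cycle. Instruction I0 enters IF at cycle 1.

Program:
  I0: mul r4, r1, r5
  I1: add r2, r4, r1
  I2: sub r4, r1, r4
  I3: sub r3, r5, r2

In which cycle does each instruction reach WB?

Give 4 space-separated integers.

Answer: 5 8 9 11

Derivation:
I0 mul r4 <- r1,r5: IF@1 ID@2 stall=0 (-) EX@3 MEM@4 WB@5
I1 add r2 <- r4,r1: IF@2 ID@3 stall=2 (RAW on I0.r4 (WB@5)) EX@6 MEM@7 WB@8
I2 sub r4 <- r1,r4: IF@3 ID@6 stall=0 (-) EX@7 MEM@8 WB@9
I3 sub r3 <- r5,r2: IF@6 ID@7 stall=1 (RAW on I1.r2 (WB@8)) EX@9 MEM@10 WB@11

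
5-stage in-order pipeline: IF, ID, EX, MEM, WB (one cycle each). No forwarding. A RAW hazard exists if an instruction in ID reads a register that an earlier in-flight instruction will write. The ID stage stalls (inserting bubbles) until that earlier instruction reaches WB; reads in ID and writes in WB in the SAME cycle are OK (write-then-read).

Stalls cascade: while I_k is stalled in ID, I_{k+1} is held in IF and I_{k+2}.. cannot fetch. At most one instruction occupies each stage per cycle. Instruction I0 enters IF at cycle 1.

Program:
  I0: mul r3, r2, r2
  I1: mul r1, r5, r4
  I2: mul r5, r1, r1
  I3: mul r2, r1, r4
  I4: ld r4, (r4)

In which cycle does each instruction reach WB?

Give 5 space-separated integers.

Answer: 5 6 9 10 11

Derivation:
I0 mul r3 <- r2,r2: IF@1 ID@2 stall=0 (-) EX@3 MEM@4 WB@5
I1 mul r1 <- r5,r4: IF@2 ID@3 stall=0 (-) EX@4 MEM@5 WB@6
I2 mul r5 <- r1,r1: IF@3 ID@4 stall=2 (RAW on I1.r1 (WB@6)) EX@7 MEM@8 WB@9
I3 mul r2 <- r1,r4: IF@4 ID@7 stall=0 (-) EX@8 MEM@9 WB@10
I4 ld r4 <- r4: IF@7 ID@8 stall=0 (-) EX@9 MEM@10 WB@11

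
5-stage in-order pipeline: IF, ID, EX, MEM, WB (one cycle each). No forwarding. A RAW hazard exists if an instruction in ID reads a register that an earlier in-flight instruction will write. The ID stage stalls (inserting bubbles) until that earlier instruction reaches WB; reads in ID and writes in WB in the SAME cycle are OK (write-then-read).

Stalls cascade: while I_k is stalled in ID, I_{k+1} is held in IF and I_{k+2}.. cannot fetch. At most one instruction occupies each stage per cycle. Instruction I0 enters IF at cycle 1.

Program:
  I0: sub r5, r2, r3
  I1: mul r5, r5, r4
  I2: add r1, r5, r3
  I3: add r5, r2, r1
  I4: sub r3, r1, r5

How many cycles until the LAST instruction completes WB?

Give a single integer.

I0 sub r5 <- r2,r3: IF@1 ID@2 stall=0 (-) EX@3 MEM@4 WB@5
I1 mul r5 <- r5,r4: IF@2 ID@3 stall=2 (RAW on I0.r5 (WB@5)) EX@6 MEM@7 WB@8
I2 add r1 <- r5,r3: IF@3 ID@6 stall=2 (RAW on I1.r5 (WB@8)) EX@9 MEM@10 WB@11
I3 add r5 <- r2,r1: IF@6 ID@9 stall=2 (RAW on I2.r1 (WB@11)) EX@12 MEM@13 WB@14
I4 sub r3 <- r1,r5: IF@9 ID@12 stall=2 (RAW on I3.r5 (WB@14)) EX@15 MEM@16 WB@17

Answer: 17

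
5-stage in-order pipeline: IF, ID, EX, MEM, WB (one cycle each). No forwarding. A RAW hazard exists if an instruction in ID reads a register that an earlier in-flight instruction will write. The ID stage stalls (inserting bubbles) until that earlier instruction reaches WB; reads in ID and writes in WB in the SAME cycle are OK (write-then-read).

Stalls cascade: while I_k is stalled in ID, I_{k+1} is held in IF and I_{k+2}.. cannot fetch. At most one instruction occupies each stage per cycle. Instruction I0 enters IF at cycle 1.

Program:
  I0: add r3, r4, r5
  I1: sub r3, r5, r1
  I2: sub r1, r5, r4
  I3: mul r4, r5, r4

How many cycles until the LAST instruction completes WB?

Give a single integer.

Answer: 8

Derivation:
I0 add r3 <- r4,r5: IF@1 ID@2 stall=0 (-) EX@3 MEM@4 WB@5
I1 sub r3 <- r5,r1: IF@2 ID@3 stall=0 (-) EX@4 MEM@5 WB@6
I2 sub r1 <- r5,r4: IF@3 ID@4 stall=0 (-) EX@5 MEM@6 WB@7
I3 mul r4 <- r5,r4: IF@4 ID@5 stall=0 (-) EX@6 MEM@7 WB@8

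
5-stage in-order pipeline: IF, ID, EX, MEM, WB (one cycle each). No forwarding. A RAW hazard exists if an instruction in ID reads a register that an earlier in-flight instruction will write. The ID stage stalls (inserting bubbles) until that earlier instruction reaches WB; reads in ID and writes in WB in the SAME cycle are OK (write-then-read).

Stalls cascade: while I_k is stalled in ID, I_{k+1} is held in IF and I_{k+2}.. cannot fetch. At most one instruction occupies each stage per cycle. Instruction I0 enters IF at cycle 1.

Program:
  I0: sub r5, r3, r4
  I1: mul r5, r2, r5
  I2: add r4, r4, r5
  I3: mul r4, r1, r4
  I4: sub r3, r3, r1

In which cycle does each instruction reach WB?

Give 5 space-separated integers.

I0 sub r5 <- r3,r4: IF@1 ID@2 stall=0 (-) EX@3 MEM@4 WB@5
I1 mul r5 <- r2,r5: IF@2 ID@3 stall=2 (RAW on I0.r5 (WB@5)) EX@6 MEM@7 WB@8
I2 add r4 <- r4,r5: IF@3 ID@6 stall=2 (RAW on I1.r5 (WB@8)) EX@9 MEM@10 WB@11
I3 mul r4 <- r1,r4: IF@6 ID@9 stall=2 (RAW on I2.r4 (WB@11)) EX@12 MEM@13 WB@14
I4 sub r3 <- r3,r1: IF@9 ID@12 stall=0 (-) EX@13 MEM@14 WB@15

Answer: 5 8 11 14 15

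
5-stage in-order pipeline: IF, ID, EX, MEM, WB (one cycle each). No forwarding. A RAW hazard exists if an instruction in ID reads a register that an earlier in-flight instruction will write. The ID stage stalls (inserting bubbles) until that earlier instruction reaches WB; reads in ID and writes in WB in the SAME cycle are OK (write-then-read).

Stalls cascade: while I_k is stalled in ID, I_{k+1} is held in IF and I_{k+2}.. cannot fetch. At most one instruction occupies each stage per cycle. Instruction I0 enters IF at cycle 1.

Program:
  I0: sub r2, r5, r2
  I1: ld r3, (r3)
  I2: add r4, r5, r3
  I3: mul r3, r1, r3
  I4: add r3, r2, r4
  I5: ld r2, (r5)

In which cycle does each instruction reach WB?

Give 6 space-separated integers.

Answer: 5 6 9 10 12 13

Derivation:
I0 sub r2 <- r5,r2: IF@1 ID@2 stall=0 (-) EX@3 MEM@4 WB@5
I1 ld r3 <- r3: IF@2 ID@3 stall=0 (-) EX@4 MEM@5 WB@6
I2 add r4 <- r5,r3: IF@3 ID@4 stall=2 (RAW on I1.r3 (WB@6)) EX@7 MEM@8 WB@9
I3 mul r3 <- r1,r3: IF@4 ID@7 stall=0 (-) EX@8 MEM@9 WB@10
I4 add r3 <- r2,r4: IF@7 ID@8 stall=1 (RAW on I2.r4 (WB@9)) EX@10 MEM@11 WB@12
I5 ld r2 <- r5: IF@8 ID@10 stall=0 (-) EX@11 MEM@12 WB@13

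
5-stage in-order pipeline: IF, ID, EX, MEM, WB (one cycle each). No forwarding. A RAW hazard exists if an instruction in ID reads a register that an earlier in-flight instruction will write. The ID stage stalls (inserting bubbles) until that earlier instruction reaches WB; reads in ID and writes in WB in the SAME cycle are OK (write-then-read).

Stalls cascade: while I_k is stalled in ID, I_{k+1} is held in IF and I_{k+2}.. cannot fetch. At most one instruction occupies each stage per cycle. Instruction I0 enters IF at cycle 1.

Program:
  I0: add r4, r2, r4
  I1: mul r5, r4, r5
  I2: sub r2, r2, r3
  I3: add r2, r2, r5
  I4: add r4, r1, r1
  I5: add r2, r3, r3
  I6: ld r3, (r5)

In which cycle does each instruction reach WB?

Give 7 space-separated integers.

Answer: 5 8 9 12 13 14 15

Derivation:
I0 add r4 <- r2,r4: IF@1 ID@2 stall=0 (-) EX@3 MEM@4 WB@5
I1 mul r5 <- r4,r5: IF@2 ID@3 stall=2 (RAW on I0.r4 (WB@5)) EX@6 MEM@7 WB@8
I2 sub r2 <- r2,r3: IF@3 ID@6 stall=0 (-) EX@7 MEM@8 WB@9
I3 add r2 <- r2,r5: IF@6 ID@7 stall=2 (RAW on I2.r2 (WB@9)) EX@10 MEM@11 WB@12
I4 add r4 <- r1,r1: IF@7 ID@10 stall=0 (-) EX@11 MEM@12 WB@13
I5 add r2 <- r3,r3: IF@10 ID@11 stall=0 (-) EX@12 MEM@13 WB@14
I6 ld r3 <- r5: IF@11 ID@12 stall=0 (-) EX@13 MEM@14 WB@15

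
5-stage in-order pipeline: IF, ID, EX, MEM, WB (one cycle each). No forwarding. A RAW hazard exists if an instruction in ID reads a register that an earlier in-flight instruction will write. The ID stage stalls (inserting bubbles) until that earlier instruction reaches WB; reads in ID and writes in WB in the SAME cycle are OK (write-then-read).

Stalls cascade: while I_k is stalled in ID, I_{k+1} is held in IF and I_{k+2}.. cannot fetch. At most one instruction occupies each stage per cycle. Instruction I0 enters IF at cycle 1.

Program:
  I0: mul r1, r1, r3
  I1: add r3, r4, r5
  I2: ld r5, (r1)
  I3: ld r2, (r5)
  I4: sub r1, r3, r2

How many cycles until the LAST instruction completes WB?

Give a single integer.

I0 mul r1 <- r1,r3: IF@1 ID@2 stall=0 (-) EX@3 MEM@4 WB@5
I1 add r3 <- r4,r5: IF@2 ID@3 stall=0 (-) EX@4 MEM@5 WB@6
I2 ld r5 <- r1: IF@3 ID@4 stall=1 (RAW on I0.r1 (WB@5)) EX@6 MEM@7 WB@8
I3 ld r2 <- r5: IF@4 ID@6 stall=2 (RAW on I2.r5 (WB@8)) EX@9 MEM@10 WB@11
I4 sub r1 <- r3,r2: IF@6 ID@9 stall=2 (RAW on I3.r2 (WB@11)) EX@12 MEM@13 WB@14

Answer: 14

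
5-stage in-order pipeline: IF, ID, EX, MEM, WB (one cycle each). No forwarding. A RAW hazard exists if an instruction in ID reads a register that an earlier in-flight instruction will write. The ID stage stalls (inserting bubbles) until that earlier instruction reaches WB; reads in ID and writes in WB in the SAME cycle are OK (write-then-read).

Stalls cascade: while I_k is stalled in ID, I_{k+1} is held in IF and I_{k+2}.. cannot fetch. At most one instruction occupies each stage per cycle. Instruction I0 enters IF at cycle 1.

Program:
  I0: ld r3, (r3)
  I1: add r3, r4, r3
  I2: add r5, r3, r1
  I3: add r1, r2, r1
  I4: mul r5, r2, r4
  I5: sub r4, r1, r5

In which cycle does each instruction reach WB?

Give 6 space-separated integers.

Answer: 5 8 11 12 13 16

Derivation:
I0 ld r3 <- r3: IF@1 ID@2 stall=0 (-) EX@3 MEM@4 WB@5
I1 add r3 <- r4,r3: IF@2 ID@3 stall=2 (RAW on I0.r3 (WB@5)) EX@6 MEM@7 WB@8
I2 add r5 <- r3,r1: IF@3 ID@6 stall=2 (RAW on I1.r3 (WB@8)) EX@9 MEM@10 WB@11
I3 add r1 <- r2,r1: IF@6 ID@9 stall=0 (-) EX@10 MEM@11 WB@12
I4 mul r5 <- r2,r4: IF@9 ID@10 stall=0 (-) EX@11 MEM@12 WB@13
I5 sub r4 <- r1,r5: IF@10 ID@11 stall=2 (RAW on I4.r5 (WB@13)) EX@14 MEM@15 WB@16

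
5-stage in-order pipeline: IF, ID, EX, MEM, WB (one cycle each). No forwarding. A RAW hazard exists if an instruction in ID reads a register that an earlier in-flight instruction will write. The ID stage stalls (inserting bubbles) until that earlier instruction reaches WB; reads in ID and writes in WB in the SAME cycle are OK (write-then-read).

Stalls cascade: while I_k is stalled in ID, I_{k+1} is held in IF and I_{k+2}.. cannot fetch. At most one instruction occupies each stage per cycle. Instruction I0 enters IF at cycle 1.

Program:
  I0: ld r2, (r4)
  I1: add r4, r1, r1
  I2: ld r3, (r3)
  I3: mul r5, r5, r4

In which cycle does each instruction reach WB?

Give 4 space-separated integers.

Answer: 5 6 7 9

Derivation:
I0 ld r2 <- r4: IF@1 ID@2 stall=0 (-) EX@3 MEM@4 WB@5
I1 add r4 <- r1,r1: IF@2 ID@3 stall=0 (-) EX@4 MEM@5 WB@6
I2 ld r3 <- r3: IF@3 ID@4 stall=0 (-) EX@5 MEM@6 WB@7
I3 mul r5 <- r5,r4: IF@4 ID@5 stall=1 (RAW on I1.r4 (WB@6)) EX@7 MEM@8 WB@9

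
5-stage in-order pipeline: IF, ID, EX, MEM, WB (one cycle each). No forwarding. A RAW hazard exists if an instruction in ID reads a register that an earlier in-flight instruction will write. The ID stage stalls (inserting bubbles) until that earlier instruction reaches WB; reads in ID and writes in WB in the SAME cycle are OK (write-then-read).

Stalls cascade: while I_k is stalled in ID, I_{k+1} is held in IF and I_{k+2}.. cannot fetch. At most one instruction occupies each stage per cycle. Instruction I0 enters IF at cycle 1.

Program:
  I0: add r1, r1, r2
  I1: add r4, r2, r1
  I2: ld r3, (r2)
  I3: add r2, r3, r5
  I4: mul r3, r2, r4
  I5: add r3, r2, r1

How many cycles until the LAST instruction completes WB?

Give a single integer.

I0 add r1 <- r1,r2: IF@1 ID@2 stall=0 (-) EX@3 MEM@4 WB@5
I1 add r4 <- r2,r1: IF@2 ID@3 stall=2 (RAW on I0.r1 (WB@5)) EX@6 MEM@7 WB@8
I2 ld r3 <- r2: IF@3 ID@6 stall=0 (-) EX@7 MEM@8 WB@9
I3 add r2 <- r3,r5: IF@6 ID@7 stall=2 (RAW on I2.r3 (WB@9)) EX@10 MEM@11 WB@12
I4 mul r3 <- r2,r4: IF@7 ID@10 stall=2 (RAW on I3.r2 (WB@12)) EX@13 MEM@14 WB@15
I5 add r3 <- r2,r1: IF@10 ID@13 stall=0 (-) EX@14 MEM@15 WB@16

Answer: 16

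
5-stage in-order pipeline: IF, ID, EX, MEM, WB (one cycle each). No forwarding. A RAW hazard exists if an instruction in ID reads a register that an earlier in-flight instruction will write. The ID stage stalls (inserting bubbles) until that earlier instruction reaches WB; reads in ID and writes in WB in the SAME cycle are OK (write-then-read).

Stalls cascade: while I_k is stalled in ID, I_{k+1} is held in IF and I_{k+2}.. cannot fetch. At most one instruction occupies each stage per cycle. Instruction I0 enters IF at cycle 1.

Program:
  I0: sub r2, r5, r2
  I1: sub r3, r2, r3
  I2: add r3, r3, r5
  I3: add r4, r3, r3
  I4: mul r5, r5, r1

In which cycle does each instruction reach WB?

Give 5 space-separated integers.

Answer: 5 8 11 14 15

Derivation:
I0 sub r2 <- r5,r2: IF@1 ID@2 stall=0 (-) EX@3 MEM@4 WB@5
I1 sub r3 <- r2,r3: IF@2 ID@3 stall=2 (RAW on I0.r2 (WB@5)) EX@6 MEM@7 WB@8
I2 add r3 <- r3,r5: IF@3 ID@6 stall=2 (RAW on I1.r3 (WB@8)) EX@9 MEM@10 WB@11
I3 add r4 <- r3,r3: IF@6 ID@9 stall=2 (RAW on I2.r3 (WB@11)) EX@12 MEM@13 WB@14
I4 mul r5 <- r5,r1: IF@9 ID@12 stall=0 (-) EX@13 MEM@14 WB@15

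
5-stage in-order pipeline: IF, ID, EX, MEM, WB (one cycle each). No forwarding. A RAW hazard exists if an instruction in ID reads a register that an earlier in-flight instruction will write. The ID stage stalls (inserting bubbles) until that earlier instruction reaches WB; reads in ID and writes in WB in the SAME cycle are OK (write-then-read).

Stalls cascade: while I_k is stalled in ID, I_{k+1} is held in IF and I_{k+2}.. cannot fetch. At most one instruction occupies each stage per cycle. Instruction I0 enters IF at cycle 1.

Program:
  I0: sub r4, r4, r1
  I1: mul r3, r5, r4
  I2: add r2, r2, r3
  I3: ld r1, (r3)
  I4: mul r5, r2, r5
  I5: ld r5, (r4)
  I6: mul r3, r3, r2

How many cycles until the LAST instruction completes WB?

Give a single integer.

Answer: 16

Derivation:
I0 sub r4 <- r4,r1: IF@1 ID@2 stall=0 (-) EX@3 MEM@4 WB@5
I1 mul r3 <- r5,r4: IF@2 ID@3 stall=2 (RAW on I0.r4 (WB@5)) EX@6 MEM@7 WB@8
I2 add r2 <- r2,r3: IF@3 ID@6 stall=2 (RAW on I1.r3 (WB@8)) EX@9 MEM@10 WB@11
I3 ld r1 <- r3: IF@6 ID@9 stall=0 (-) EX@10 MEM@11 WB@12
I4 mul r5 <- r2,r5: IF@9 ID@10 stall=1 (RAW on I2.r2 (WB@11)) EX@12 MEM@13 WB@14
I5 ld r5 <- r4: IF@10 ID@12 stall=0 (-) EX@13 MEM@14 WB@15
I6 mul r3 <- r3,r2: IF@12 ID@13 stall=0 (-) EX@14 MEM@15 WB@16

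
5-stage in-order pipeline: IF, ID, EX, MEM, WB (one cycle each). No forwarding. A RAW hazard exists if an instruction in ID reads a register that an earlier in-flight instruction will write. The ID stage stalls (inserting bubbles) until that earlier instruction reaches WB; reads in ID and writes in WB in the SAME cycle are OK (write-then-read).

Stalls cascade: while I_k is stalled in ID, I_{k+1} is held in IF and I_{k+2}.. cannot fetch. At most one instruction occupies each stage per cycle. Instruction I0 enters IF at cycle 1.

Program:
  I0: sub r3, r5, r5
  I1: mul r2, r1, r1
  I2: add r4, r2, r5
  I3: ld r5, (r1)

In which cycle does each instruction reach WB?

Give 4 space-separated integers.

Answer: 5 6 9 10

Derivation:
I0 sub r3 <- r5,r5: IF@1 ID@2 stall=0 (-) EX@3 MEM@4 WB@5
I1 mul r2 <- r1,r1: IF@2 ID@3 stall=0 (-) EX@4 MEM@5 WB@6
I2 add r4 <- r2,r5: IF@3 ID@4 stall=2 (RAW on I1.r2 (WB@6)) EX@7 MEM@8 WB@9
I3 ld r5 <- r1: IF@4 ID@7 stall=0 (-) EX@8 MEM@9 WB@10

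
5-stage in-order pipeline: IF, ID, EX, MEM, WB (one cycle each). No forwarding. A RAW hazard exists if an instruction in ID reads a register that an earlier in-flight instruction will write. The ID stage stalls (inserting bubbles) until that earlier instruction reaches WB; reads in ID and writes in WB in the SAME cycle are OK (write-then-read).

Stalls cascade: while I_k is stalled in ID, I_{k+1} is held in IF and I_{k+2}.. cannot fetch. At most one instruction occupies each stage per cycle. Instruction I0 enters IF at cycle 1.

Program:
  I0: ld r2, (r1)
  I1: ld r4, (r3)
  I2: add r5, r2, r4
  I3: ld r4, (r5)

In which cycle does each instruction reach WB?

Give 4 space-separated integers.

I0 ld r2 <- r1: IF@1 ID@2 stall=0 (-) EX@3 MEM@4 WB@5
I1 ld r4 <- r3: IF@2 ID@3 stall=0 (-) EX@4 MEM@5 WB@6
I2 add r5 <- r2,r4: IF@3 ID@4 stall=2 (RAW on I1.r4 (WB@6)) EX@7 MEM@8 WB@9
I3 ld r4 <- r5: IF@4 ID@7 stall=2 (RAW on I2.r5 (WB@9)) EX@10 MEM@11 WB@12

Answer: 5 6 9 12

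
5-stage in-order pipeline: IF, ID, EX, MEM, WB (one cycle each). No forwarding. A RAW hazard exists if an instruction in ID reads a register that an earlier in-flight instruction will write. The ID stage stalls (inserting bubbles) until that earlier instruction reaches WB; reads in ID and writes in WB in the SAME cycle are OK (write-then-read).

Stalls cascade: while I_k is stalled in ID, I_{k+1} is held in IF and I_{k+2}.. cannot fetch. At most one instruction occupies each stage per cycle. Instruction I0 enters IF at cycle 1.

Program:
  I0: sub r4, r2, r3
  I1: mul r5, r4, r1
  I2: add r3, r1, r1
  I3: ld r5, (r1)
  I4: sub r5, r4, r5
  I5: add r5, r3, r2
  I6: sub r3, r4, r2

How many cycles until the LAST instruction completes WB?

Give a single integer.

I0 sub r4 <- r2,r3: IF@1 ID@2 stall=0 (-) EX@3 MEM@4 WB@5
I1 mul r5 <- r4,r1: IF@2 ID@3 stall=2 (RAW on I0.r4 (WB@5)) EX@6 MEM@7 WB@8
I2 add r3 <- r1,r1: IF@3 ID@6 stall=0 (-) EX@7 MEM@8 WB@9
I3 ld r5 <- r1: IF@6 ID@7 stall=0 (-) EX@8 MEM@9 WB@10
I4 sub r5 <- r4,r5: IF@7 ID@8 stall=2 (RAW on I3.r5 (WB@10)) EX@11 MEM@12 WB@13
I5 add r5 <- r3,r2: IF@8 ID@11 stall=0 (-) EX@12 MEM@13 WB@14
I6 sub r3 <- r4,r2: IF@11 ID@12 stall=0 (-) EX@13 MEM@14 WB@15

Answer: 15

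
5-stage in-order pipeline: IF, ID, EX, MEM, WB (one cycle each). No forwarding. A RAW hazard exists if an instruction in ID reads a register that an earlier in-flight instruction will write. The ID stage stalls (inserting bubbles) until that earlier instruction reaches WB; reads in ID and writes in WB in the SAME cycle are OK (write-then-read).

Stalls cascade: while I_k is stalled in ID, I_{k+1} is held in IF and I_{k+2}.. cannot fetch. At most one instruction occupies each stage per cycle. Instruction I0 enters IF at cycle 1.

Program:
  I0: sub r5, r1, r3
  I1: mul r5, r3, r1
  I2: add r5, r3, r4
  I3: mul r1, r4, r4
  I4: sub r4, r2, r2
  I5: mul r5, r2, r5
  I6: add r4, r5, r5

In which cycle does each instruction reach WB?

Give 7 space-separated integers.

Answer: 5 6 7 8 9 10 13

Derivation:
I0 sub r5 <- r1,r3: IF@1 ID@2 stall=0 (-) EX@3 MEM@4 WB@5
I1 mul r5 <- r3,r1: IF@2 ID@3 stall=0 (-) EX@4 MEM@5 WB@6
I2 add r5 <- r3,r4: IF@3 ID@4 stall=0 (-) EX@5 MEM@6 WB@7
I3 mul r1 <- r4,r4: IF@4 ID@5 stall=0 (-) EX@6 MEM@7 WB@8
I4 sub r4 <- r2,r2: IF@5 ID@6 stall=0 (-) EX@7 MEM@8 WB@9
I5 mul r5 <- r2,r5: IF@6 ID@7 stall=0 (-) EX@8 MEM@9 WB@10
I6 add r4 <- r5,r5: IF@7 ID@8 stall=2 (RAW on I5.r5 (WB@10)) EX@11 MEM@12 WB@13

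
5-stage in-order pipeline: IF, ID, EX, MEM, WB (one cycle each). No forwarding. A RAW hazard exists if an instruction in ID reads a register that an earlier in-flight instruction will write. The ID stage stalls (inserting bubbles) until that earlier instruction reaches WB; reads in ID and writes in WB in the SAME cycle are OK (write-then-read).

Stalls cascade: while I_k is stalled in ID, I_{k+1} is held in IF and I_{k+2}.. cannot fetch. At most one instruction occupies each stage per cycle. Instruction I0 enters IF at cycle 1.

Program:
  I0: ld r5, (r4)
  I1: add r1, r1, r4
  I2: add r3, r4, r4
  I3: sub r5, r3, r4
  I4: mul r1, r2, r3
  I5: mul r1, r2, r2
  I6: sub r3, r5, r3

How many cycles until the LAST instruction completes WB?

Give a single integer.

Answer: 13

Derivation:
I0 ld r5 <- r4: IF@1 ID@2 stall=0 (-) EX@3 MEM@4 WB@5
I1 add r1 <- r1,r4: IF@2 ID@3 stall=0 (-) EX@4 MEM@5 WB@6
I2 add r3 <- r4,r4: IF@3 ID@4 stall=0 (-) EX@5 MEM@6 WB@7
I3 sub r5 <- r3,r4: IF@4 ID@5 stall=2 (RAW on I2.r3 (WB@7)) EX@8 MEM@9 WB@10
I4 mul r1 <- r2,r3: IF@5 ID@8 stall=0 (-) EX@9 MEM@10 WB@11
I5 mul r1 <- r2,r2: IF@8 ID@9 stall=0 (-) EX@10 MEM@11 WB@12
I6 sub r3 <- r5,r3: IF@9 ID@10 stall=0 (-) EX@11 MEM@12 WB@13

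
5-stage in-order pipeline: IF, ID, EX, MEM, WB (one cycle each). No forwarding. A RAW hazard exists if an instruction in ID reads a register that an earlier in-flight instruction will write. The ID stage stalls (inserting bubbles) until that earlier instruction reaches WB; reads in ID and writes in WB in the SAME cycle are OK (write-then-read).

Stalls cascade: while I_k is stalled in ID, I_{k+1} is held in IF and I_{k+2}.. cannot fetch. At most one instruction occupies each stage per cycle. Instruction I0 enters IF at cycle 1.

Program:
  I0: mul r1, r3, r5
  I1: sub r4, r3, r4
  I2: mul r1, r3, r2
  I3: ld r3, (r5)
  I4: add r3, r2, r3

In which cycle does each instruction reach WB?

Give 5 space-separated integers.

Answer: 5 6 7 8 11

Derivation:
I0 mul r1 <- r3,r5: IF@1 ID@2 stall=0 (-) EX@3 MEM@4 WB@5
I1 sub r4 <- r3,r4: IF@2 ID@3 stall=0 (-) EX@4 MEM@5 WB@6
I2 mul r1 <- r3,r2: IF@3 ID@4 stall=0 (-) EX@5 MEM@6 WB@7
I3 ld r3 <- r5: IF@4 ID@5 stall=0 (-) EX@6 MEM@7 WB@8
I4 add r3 <- r2,r3: IF@5 ID@6 stall=2 (RAW on I3.r3 (WB@8)) EX@9 MEM@10 WB@11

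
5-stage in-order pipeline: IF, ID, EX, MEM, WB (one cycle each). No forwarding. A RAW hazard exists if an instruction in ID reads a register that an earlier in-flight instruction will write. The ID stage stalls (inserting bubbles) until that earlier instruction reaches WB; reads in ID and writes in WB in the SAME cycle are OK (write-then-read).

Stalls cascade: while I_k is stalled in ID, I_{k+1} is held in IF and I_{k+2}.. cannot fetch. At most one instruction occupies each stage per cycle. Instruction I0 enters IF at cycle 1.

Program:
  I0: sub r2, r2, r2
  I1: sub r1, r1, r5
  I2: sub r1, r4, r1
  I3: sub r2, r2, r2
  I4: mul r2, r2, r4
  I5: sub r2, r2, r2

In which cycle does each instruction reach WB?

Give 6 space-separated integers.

Answer: 5 6 9 10 13 16

Derivation:
I0 sub r2 <- r2,r2: IF@1 ID@2 stall=0 (-) EX@3 MEM@4 WB@5
I1 sub r1 <- r1,r5: IF@2 ID@3 stall=0 (-) EX@4 MEM@5 WB@6
I2 sub r1 <- r4,r1: IF@3 ID@4 stall=2 (RAW on I1.r1 (WB@6)) EX@7 MEM@8 WB@9
I3 sub r2 <- r2,r2: IF@4 ID@7 stall=0 (-) EX@8 MEM@9 WB@10
I4 mul r2 <- r2,r4: IF@7 ID@8 stall=2 (RAW on I3.r2 (WB@10)) EX@11 MEM@12 WB@13
I5 sub r2 <- r2,r2: IF@8 ID@11 stall=2 (RAW on I4.r2 (WB@13)) EX@14 MEM@15 WB@16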